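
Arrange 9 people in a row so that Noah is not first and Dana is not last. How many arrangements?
By inclusion-exclusion: 9! - 2×(9-1)! + (9-2)! = 362880 - 80640 + 5040 = 287280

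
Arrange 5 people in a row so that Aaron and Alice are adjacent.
Treat as block: (5-1)! × 2! = 24 × 2 = 48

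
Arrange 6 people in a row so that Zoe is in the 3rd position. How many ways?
Fix one position: (6-1)! = 120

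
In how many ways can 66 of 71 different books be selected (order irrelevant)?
C(71,66) = 71!/(66!×5!) = 13019909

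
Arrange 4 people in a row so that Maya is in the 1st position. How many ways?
Fix one position: (4-1)! = 6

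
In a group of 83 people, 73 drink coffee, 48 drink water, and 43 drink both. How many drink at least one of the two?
|A∪B| = |A| + |B| - |A∩B| = 73 + 48 - 43 = 78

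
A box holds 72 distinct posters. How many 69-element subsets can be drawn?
C(72,69) = 72!/(69!×3!) = 59640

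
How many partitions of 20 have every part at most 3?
Let r_j(i) = number of partitions of i into parts ≤ j, for i = 0..20. r_1(i) = 1 for all i; r_j(i) = r_{j-1}(i) + r_j(i-j). Rows j = 2..3: ≤2: 1 1 2 2 3 3 4 4 5 5 6 6 7 7 8 8 9 9 10 10 11; ≤3: 1 1 2 3 4 5 7 8 10 12 14 16 19 21 24 27 30 33 37 40 44. r_3(20) = 44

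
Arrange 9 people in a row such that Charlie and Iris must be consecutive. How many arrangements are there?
Treat the 2 as one block: (9-2+1)! × 2! = 40320 × 2 = 80640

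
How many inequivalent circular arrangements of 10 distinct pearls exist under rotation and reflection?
(10-1)!/2 = 362880/2 = 181440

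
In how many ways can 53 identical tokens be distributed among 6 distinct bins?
C(53+6-1, 6-1) = C(58, 5) = 4582116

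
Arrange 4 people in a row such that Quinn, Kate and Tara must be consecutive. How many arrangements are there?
Treat the 3 as one block: (4-3+1)! × 3! = 2 × 6 = 12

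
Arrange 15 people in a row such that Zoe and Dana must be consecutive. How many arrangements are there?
Treat the 2 as one block: (15-2+1)! × 2! = 87178291200 × 2 = 174356582400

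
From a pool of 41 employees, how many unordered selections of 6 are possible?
C(41,6) = 41!/(6!×35!) = 4496388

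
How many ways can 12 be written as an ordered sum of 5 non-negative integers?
C(12+5-1, 5-1) = C(16, 4) = 1820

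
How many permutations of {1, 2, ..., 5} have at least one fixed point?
Complement of the derangements. !5 = Σ_{j=0}^{5} (-1)^j·5!/j! = 120 - 120 + 60 - 20 + 5 - 1 = 44. 5! - !5 = 120 - 44 = 76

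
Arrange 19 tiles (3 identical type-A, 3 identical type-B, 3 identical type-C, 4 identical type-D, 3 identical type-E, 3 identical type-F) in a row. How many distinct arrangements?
19! / (3! × 3! × 3! × 4! × 3! × 3!) = 651819168000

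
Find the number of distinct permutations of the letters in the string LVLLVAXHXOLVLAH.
15! / (3! × 1! × 2! × 5! × 2! × 2!) = 227026800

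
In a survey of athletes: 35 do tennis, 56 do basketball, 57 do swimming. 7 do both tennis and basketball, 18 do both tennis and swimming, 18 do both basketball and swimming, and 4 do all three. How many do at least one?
|A∪B∪C| = 35+56+57-7-18-18+4 = 109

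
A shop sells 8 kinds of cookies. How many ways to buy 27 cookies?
C(27+8-1, 8-1) = C(34, 7) = 5379616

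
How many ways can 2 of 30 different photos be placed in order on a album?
P(30,2) = 30!/(30-2)! = 870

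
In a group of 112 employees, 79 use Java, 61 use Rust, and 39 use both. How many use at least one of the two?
|A∪B| = |A| + |B| - |A∩B| = 79 + 61 - 39 = 101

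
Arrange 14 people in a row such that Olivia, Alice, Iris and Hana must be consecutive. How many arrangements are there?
Treat the 4 as one block: (14-4+1)! × 4! = 39916800 × 24 = 958003200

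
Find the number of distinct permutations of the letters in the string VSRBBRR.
7! / (3! × 1! × 1! × 2!) = 420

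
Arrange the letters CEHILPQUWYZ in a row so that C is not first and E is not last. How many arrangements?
By inclusion-exclusion: 11! - 2×(11-1)! + (11-2)! = 39916800 - 7257600 + 362880 = 33022080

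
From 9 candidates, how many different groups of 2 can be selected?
C(9,2) = 9!/(2!×7!) = 36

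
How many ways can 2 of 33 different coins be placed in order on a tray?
P(33,2) = 33!/(33-2)! = 1056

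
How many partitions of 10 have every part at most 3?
Let r_j(i) = number of partitions of i into parts ≤ j, for i = 0..10. r_1(i) = 1 for all i; r_j(i) = r_{j-1}(i) + r_j(i-j). Rows j = 2..3: ≤2: 1 1 2 2 3 3 4 4 5 5 6; ≤3: 1 1 2 3 4 5 7 8 10 12 14. r_3(10) = 14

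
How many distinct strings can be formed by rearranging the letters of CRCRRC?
6! / (3! × 3!) = 20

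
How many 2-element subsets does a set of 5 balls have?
C(5,2) = 5!/(2!×3!) = 10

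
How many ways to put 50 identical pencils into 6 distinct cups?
C(50+6-1, 6-1) = C(55, 5) = 3478761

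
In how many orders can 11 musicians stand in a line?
11! = 39916800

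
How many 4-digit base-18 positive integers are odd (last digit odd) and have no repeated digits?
Last∈{1,3,5,7,9,11,13,15,17}. Last=0: 0. Last nonzero: 9×16×P(16,2) = 34560. Total = 34560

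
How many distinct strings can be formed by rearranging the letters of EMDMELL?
7! / (2! × 1! × 2! × 2!) = 630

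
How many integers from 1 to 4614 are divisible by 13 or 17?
⌊4614/13⌋ + ⌊4614/17⌋ - ⌊4614/221⌋ = 354 + 271 - 20 = 605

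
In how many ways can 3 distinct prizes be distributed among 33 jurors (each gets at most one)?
P(33,3) = 33!/(33-3)! = 32736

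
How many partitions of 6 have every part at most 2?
Let r_j(i) = number of partitions of i into parts ≤ j, for i = 0..6. r_1(i) = 1 for all i; r_j(i) = r_{j-1}(i) + r_j(i-j). Rows j = 2..2: ≤2: 1 1 2 2 3 3 4. r_2(6) = 4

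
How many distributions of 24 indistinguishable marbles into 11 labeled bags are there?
C(24+11-1, 11-1) = C(34, 10) = 131128140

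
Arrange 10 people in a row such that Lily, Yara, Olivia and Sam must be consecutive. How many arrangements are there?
Treat the 4 as one block: (10-4+1)! × 4! = 5040 × 24 = 120960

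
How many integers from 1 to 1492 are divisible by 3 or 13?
⌊1492/3⌋ + ⌊1492/13⌋ - ⌊1492/39⌋ = 497 + 114 - 38 = 573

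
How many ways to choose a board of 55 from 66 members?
C(66,55) = 66!/(55!×11!) = 1074082795968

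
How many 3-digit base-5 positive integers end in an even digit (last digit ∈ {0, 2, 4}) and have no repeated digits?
Last∈{0,2,4}. Last=0: 12. Last nonzero: 2×3×P(3,1) = 18. Total = 30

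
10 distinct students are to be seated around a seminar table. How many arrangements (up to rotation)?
Circular: fix one position, arrange the rest. (10-1)! = 362880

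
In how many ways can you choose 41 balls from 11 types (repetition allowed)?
C(41+11-1, 11-1) = C(51, 10) = 12777711870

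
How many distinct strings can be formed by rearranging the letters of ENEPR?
5! / (1! × 2! × 1! × 1!) = 60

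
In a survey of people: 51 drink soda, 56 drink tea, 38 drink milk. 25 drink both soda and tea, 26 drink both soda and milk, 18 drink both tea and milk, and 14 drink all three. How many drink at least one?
|A∪B∪C| = 51+56+38-25-26-18+14 = 90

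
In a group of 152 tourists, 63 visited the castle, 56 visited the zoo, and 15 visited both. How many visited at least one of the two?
|A∪B| = |A| + |B| - |A∩B| = 63 + 56 - 15 = 104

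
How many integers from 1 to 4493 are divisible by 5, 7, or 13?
⌊4493/5⌋+⌊4493/7⌋+⌊4493/13⌋ - ⌊4493/35⌋-⌊4493/65⌋-⌊4493/91⌋ + ⌊4493/455⌋ = 898+641+345 - 128-69-49 + 9 = 1647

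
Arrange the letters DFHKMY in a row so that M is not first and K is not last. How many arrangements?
By inclusion-exclusion: 6! - 2×(6-1)! + (6-2)! = 720 - 240 + 24 = 504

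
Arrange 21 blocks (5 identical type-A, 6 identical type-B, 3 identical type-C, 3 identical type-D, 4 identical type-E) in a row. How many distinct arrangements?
21! / (5! × 6! × 3! × 3! × 4!) = 684410126400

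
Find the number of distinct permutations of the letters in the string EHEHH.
5! / (2! × 3!) = 10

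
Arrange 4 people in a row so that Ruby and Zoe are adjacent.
Treat as block: (4-1)! × 2! = 6 × 2 = 12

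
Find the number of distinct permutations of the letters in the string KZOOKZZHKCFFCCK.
15! / (3! × 2! × 4! × 2! × 3! × 1!) = 378378000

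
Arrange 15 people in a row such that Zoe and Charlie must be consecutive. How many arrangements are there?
Treat the 2 as one block: (15-2+1)! × 2! = 87178291200 × 2 = 174356582400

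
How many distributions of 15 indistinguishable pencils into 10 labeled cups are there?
C(15+10-1, 10-1) = C(24, 9) = 1307504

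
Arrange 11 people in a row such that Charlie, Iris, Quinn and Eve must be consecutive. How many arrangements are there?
Treat the 4 as one block: (11-4+1)! × 4! = 40320 × 24 = 967680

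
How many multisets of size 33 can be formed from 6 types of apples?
C(33+6-1, 6-1) = C(38, 5) = 501942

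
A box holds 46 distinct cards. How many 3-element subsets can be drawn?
C(46,3) = 46!/(3!×43!) = 15180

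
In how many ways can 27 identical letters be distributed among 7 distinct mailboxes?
C(27+7-1, 7-1) = C(33, 6) = 1107568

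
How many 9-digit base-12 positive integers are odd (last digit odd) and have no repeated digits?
Last∈{1,3,5,7,9,11}. Last=0: 0. Last nonzero: 6×10×P(10,7) = 36288000. Total = 36288000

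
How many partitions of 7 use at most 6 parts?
By conjugation, equals partitions of 7 into parts ≤ 6. Let r_j(i) = number of partitions of i into parts ≤ j, for i = 0..7. r_1(i) = 1 for all i; r_j(i) = r_{j-1}(i) + r_j(i-j). Rows j = 2..6: ≤2: 1 1 2 2 3 3 4 4; ≤3: 1 1 2 3 4 5 7 8; ≤4: 1 1 2 3 5 6 9 11; ≤5: 1 1 2 3 5 7 10 13; ≤6: 1 1 2 3 5 7 11 14. r_6(7) = 14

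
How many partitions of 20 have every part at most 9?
Let r_j(i) = number of partitions of i into parts ≤ j, for i = 0..20. r_1(i) = 1 for all i; r_j(i) = r_{j-1}(i) + r_j(i-j). Rows j = 2..9: ≤2: 1 1 2 2 3 3 4 4 5 5 6 6 7 7 8 8 9 9 10 10 11; ≤3: 1 1 2 3 4 5 7 8 10 12 14 16 19 21 24 27 30 33 37 40 44; ≤4: 1 1 2 3 5 6 9 11 15 18 23 27 34 39 47 54 64 72 84 94 108; ≤5: 1 1 2 3 5 7 10 13 18 23 30 37 47 57 70 84 101 119 141 164 192; ≤6: 1 1 2 3 5 7 11 14 20 26 35 44 58 71 90 110 136 163 199 235 282; ≤7: 1 1 2 3 5 7 11 15 21 28 38 49 65 82 105 131 164 201 248 300 364; ≤8: 1 1 2 3 5 7 11 15 22 29 40 52 70 89 116 146 186 230 288 352 434; ≤9: 1 1 2 3 5 7 11 15 22 30 41 54 73 94 123 157 201 252 318 393 488. r_9(20) = 488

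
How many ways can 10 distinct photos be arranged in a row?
10! = 3628800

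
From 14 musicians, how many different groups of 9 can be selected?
C(14,9) = 14!/(9!×5!) = 2002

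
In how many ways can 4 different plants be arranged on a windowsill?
4! = 24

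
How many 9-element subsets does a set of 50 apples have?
C(50,9) = 50!/(9!×41!) = 2505433700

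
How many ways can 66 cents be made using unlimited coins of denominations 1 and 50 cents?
Coefficient of x^66 in 1/(1-x^1) · 1/(1-x^50). Use j coins of 50 for j = 0..⌊66/50⌋ = 1, the rest in 1s: 1 + 1 = 2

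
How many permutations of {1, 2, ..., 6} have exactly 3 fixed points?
Choose the 3 fixed points C(6,3) = 20, derange the rest: !3 = Σ_{j=0}^{3} (-1)^j·3!/j! = 6 - 6 + 3 - 1 = 2. Product = 20 × 2 = 40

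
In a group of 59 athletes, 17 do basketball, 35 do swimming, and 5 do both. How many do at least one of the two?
|A∪B| = |A| + |B| - |A∩B| = 17 + 35 - 5 = 47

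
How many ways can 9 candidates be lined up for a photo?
9! = 362880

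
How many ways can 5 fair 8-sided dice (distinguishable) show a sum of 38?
Coefficient of x^38 in (x + x² + ... + x^8)^5. By inclusion-exclusion on dice exceeding 8: Σ_j (-1)^j C(5,j)·C(38-1-8j, 4) = C(5,0)·C(37,4) - C(5,1)·C(29,4) + C(5,2)·C(21,4) - C(5,3)·C(13,4) + C(5,4)·C(5,4) = 1·66045 - 5·23751 + 10·5985 - 10·715 + 5·5 = 15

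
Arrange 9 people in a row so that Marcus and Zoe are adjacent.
Treat as block: (9-1)! × 2! = 40320 × 2 = 80640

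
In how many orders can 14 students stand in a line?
14! = 87178291200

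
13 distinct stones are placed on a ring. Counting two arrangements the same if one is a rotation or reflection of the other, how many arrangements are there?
(13-1)!/2 = 479001600/2 = 239500800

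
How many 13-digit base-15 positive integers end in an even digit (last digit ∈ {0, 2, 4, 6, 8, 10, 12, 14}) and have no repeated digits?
Last∈{0,2,4,6,8,10,12,14}. Last=0: 43589145600. Last nonzero: 7×13×P(13,11) = 283329446400. Total = 326918592000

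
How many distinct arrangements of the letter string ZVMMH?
5! / (2! × 1! × 1! × 1!) = 60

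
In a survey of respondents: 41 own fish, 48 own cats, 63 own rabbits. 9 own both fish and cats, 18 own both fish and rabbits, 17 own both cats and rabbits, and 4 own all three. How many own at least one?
|A∪B∪C| = 41+48+63-9-18-17+4 = 112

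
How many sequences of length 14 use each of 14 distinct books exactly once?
14! = 87178291200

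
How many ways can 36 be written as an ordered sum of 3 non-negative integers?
C(36+3-1, 3-1) = C(38, 2) = 703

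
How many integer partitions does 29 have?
Pentagonal recurrence p(n) = p(n-1) + p(n-2) - p(n-5) - p(n-7) + p(n-12) + p(n-15) - ... gives p(0..28) = 1, 1, 2, 3, 5, 7, 11, 15, 22, 30, 42, 56, 77, 101, 135, 176, 231, 297, 385, 490, 627, 792, 1002, 1255, 1575, 1958, 2436, 3010, 3718. p(29) = p(28) + p(27) - p(24) - p(22) + p(17) + p(14) - p(7) - p(3) = 3718 + 3010 - 1575 - 1002 + 297 + 135 - 15 - 3 = 4565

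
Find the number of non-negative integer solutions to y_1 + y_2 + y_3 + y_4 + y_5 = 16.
C(16+5-1, 5-1) = C(20, 4) = 4845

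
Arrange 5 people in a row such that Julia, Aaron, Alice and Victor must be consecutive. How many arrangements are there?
Treat the 4 as one block: (5-4+1)! × 4! = 2 × 24 = 48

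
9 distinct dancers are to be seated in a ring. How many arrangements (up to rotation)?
Circular: fix one position, arrange the rest. (9-1)! = 40320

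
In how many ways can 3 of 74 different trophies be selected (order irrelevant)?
C(74,3) = 74!/(3!×71!) = 64824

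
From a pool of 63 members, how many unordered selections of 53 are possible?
C(63,53) = 63!/(53!×10!) = 127805525001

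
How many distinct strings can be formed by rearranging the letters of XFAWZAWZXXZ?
11! / (2! × 1! × 3! × 2! × 3!) = 277200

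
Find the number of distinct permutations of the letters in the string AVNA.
4! / (1! × 2! × 1!) = 12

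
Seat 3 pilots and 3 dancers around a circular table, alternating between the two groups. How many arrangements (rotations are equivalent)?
Fix one of the pilots: (3-1)! ways for the remaining pilots, × 3! ways for the dancers = 2 × 6 = 12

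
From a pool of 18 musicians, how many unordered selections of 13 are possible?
C(18,13) = 18!/(13!×5!) = 8568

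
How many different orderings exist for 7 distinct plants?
7! = 5040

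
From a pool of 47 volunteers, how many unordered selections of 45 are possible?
C(47,45) = 47!/(45!×2!) = 1081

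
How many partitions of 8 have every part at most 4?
Let r_j(i) = number of partitions of i into parts ≤ j, for i = 0..8. r_1(i) = 1 for all i; r_j(i) = r_{j-1}(i) + r_j(i-j). Rows j = 2..4: ≤2: 1 1 2 2 3 3 4 4 5; ≤3: 1 1 2 3 4 5 7 8 10; ≤4: 1 1 2 3 5 6 9 11 15. r_4(8) = 15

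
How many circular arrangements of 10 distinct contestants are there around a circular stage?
Circular: fix one position, arrange the rest. (10-1)! = 362880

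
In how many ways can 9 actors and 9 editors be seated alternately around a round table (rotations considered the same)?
Fix one of the actors: (9-1)! ways for the remaining actors, × 9! ways for the editors = 40320 × 362880 = 14631321600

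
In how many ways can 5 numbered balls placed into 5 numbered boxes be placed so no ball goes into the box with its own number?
!5 = Σ_{j=0}^{5} (-1)^j·5!/j! = 120 - 120 + 60 - 20 + 5 - 1 = 44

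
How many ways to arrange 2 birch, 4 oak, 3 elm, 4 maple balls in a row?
13! / (2! × 4! × 3! × 4!) = 900900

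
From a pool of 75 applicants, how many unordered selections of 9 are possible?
C(75,9) = 75!/(9!×66!) = 125595622175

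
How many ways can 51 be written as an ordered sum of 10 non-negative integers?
C(51+10-1, 10-1) = C(60, 9) = 14783142660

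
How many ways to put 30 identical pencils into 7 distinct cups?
C(30+7-1, 7-1) = C(36, 6) = 1947792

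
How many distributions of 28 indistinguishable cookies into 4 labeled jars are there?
C(28+4-1, 4-1) = C(31, 3) = 4495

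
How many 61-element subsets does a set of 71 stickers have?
C(71,61) = 71!/(61!×10!) = 461738052776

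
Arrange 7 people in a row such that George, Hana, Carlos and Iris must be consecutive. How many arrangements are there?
Treat the 4 as one block: (7-4+1)! × 4! = 24 × 24 = 576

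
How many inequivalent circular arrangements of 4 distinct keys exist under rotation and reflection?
(4-1)!/2 = 6/2 = 3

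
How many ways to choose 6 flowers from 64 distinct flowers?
C(64,6) = 64!/(6!×58!) = 74974368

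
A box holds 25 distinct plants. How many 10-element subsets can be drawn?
C(25,10) = 25!/(10!×15!) = 3268760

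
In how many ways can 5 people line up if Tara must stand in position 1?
Fix one position: (5-1)! = 24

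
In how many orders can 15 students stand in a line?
15! = 1307674368000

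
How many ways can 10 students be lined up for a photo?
10! = 3628800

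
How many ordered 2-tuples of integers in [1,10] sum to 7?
Coefficient of x^7 in (x + x² + ... + x^10)^2. By inclusion-exclusion on dice exceeding 10: Σ_j (-1)^j C(2,j)·C(7-1-10j, 1) = C(2,0)·C(6,1) = 1·6 = 6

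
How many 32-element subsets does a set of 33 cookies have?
C(33,32) = 33!/(32!×1!) = 33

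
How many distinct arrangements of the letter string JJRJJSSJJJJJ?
12! / (9! × 2! × 1!) = 660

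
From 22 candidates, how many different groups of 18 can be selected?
C(22,18) = 22!/(18!×4!) = 7315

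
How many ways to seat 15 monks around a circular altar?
Circular: fix one position, arrange the rest. (15-1)! = 87178291200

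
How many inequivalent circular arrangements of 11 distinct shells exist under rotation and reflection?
(11-1)!/2 = 3628800/2 = 1814400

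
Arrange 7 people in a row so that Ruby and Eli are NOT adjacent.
Total - adjacent = 7! - (7-1)!×2 = 5040 - 1440 = 3600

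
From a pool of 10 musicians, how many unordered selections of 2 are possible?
C(10,2) = 10!/(2!×8!) = 45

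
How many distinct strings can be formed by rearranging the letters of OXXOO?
5! / (2! × 3!) = 10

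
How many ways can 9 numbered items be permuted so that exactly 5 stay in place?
Choose the 5 fixed points C(9,5) = 126, derange the rest: !4 = Σ_{j=0}^{4} (-1)^j·4!/j! = 24 - 24 + 12 - 4 + 1 = 9. Product = 126 × 9 = 1134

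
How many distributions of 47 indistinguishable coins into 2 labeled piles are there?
C(47+2-1, 2-1) = C(48, 1) = 48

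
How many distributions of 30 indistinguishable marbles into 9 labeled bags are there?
C(30+9-1, 9-1) = C(38, 8) = 48903492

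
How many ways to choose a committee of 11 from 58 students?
C(58,11) = 58!/(11!×47!) = 227692286640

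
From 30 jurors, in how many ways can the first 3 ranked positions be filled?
P(30,3) = 30!/(30-3)! = 24360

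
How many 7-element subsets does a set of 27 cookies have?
C(27,7) = 27!/(7!×20!) = 888030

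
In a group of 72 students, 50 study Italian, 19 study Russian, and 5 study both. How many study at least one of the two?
|A∪B| = |A| + |B| - |A∩B| = 50 + 19 - 5 = 64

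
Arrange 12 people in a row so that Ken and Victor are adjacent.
Treat as block: (12-1)! × 2! = 39916800 × 2 = 79833600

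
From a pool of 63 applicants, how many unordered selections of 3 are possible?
C(63,3) = 63!/(3!×60!) = 39711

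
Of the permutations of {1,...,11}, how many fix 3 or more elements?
Exactly j fixed points: C(11,j)·!(11-j); sum over j ≥ 3 (derangement numbers via !m = (m-1)·(!(m-1) + !(m-2)): !0..!8 = 1, 0, 1, 2, 9, 44, 265, 1854, 14833). Σ_{j=3}^{11} C(11,j)·!(11-j) = C(11,3)·!8 + C(11,4)·!7 + C(11,5)·!6 + C(11,6)·!5 + C(11,7)·!4 + C(11,8)·!3 + C(11,9)·!2 + C(11,10)·!1 + C(11,11)·!0 = 165·14833 + 330·1854 + 462·265 + 462·44 + 330·9 + 165·2 + 55·1 + 11·0 + 1·1 = 3205379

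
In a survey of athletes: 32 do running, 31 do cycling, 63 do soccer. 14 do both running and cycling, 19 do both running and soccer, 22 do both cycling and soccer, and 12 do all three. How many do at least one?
|A∪B∪C| = 32+31+63-14-19-22+12 = 83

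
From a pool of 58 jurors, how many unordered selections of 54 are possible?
C(58,54) = 58!/(54!×4!) = 424270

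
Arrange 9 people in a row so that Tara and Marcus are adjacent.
Treat as block: (9-1)! × 2! = 40320 × 2 = 80640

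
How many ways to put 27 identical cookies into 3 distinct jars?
C(27+3-1, 3-1) = C(29, 2) = 406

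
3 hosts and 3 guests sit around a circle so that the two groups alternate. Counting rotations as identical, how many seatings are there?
Fix one of the hosts: (3-1)! ways for the remaining hosts, × 3! ways for the guests = 2 × 6 = 12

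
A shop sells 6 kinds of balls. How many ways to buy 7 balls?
C(7+6-1, 6-1) = C(12, 5) = 792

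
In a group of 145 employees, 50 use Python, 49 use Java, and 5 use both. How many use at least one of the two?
|A∪B| = |A| + |B| - |A∩B| = 50 + 49 - 5 = 94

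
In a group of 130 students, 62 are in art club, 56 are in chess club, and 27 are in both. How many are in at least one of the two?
|A∪B| = |A| + |B| - |A∩B| = 62 + 56 - 27 = 91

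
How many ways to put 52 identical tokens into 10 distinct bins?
C(52+10-1, 10-1) = C(61, 9) = 17341763505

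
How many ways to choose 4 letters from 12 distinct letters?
C(12,4) = 12!/(4!×8!) = 495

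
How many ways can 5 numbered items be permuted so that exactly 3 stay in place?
Choose the 3 fixed points C(5,3) = 10, derange the rest: !2 = Σ_{j=0}^{2} (-1)^j·2!/j! = 2 - 2 + 1 = 1. Product = 10 × 1 = 10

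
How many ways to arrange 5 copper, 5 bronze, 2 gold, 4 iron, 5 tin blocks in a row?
21! / (5! × 5! × 2! × 4! × 5!) = 615969113760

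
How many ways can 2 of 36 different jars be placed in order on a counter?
P(36,2) = 36!/(36-2)! = 1260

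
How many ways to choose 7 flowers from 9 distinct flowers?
C(9,7) = 9!/(7!×2!) = 36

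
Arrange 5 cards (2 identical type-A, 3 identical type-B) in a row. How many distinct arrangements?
5! / (2! × 3!) = 10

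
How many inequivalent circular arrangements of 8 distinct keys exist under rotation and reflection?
(8-1)!/2 = 5040/2 = 2520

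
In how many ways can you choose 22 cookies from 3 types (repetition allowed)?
C(22+3-1, 3-1) = C(24, 2) = 276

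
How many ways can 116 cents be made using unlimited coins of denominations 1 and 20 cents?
Coefficient of x^116 in 1/(1-x^1) · 1/(1-x^20). Use j coins of 20 for j = 0..⌊116/20⌋ = 5, the rest in 1s: 5 + 1 = 6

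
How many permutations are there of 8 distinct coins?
8! = 40320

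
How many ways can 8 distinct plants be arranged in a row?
8! = 40320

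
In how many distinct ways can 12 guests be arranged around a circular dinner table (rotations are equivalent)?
Circular: fix one position, arrange the rest. (12-1)! = 39916800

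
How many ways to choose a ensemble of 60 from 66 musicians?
C(66,60) = 66!/(60!×6!) = 90858768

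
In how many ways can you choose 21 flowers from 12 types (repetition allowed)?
C(21+12-1, 12-1) = C(32, 11) = 129024480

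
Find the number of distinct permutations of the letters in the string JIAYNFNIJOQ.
11! / (2! × 1! × 1! × 2! × 1! × 1! × 1! × 2!) = 4989600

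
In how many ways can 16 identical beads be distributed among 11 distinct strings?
C(16+11-1, 11-1) = C(26, 10) = 5311735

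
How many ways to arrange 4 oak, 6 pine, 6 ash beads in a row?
16! / (4! × 6! × 6!) = 1681680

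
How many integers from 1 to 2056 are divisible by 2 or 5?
⌊2056/2⌋ + ⌊2056/5⌋ - ⌊2056/10⌋ = 1028 + 411 - 205 = 1234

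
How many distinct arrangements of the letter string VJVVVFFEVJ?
10! / (2! × 1! × 5! × 2!) = 7560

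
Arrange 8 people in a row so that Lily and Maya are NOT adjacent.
Total - adjacent = 8! - (8-1)!×2 = 40320 - 10080 = 30240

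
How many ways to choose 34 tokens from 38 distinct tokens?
C(38,34) = 38!/(34!×4!) = 73815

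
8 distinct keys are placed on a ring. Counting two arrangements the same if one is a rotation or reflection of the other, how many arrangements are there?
(8-1)!/2 = 5040/2 = 2520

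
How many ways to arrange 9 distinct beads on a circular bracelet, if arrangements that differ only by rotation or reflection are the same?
(9-1)!/2 = 40320/2 = 20160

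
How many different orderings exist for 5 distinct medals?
5! = 120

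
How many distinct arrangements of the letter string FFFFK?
5! / (1! × 4!) = 5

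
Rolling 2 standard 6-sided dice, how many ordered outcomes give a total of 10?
Coefficient of x^10 in (x + x² + ... + x^6)^2. By inclusion-exclusion on dice exceeding 6: Σ_j (-1)^j C(2,j)·C(10-1-6j, 1) = C(2,0)·C(9,1) - C(2,1)·C(3,1) = 1·9 - 2·3 = 3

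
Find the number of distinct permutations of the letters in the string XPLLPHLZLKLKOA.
14! / (1! × 2! × 1! × 5! × 1! × 2! × 1! × 1!) = 181621440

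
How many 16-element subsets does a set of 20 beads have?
C(20,16) = 20!/(16!×4!) = 4845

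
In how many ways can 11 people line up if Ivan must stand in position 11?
Fix one position: (11-1)! = 3628800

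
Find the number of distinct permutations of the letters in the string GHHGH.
5! / (2! × 3!) = 10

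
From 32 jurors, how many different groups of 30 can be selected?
C(32,30) = 32!/(30!×2!) = 496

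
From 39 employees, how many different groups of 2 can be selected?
C(39,2) = 39!/(2!×37!) = 741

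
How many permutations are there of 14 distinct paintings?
14! = 87178291200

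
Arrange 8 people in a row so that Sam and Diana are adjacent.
Treat as block: (8-1)! × 2! = 5040 × 2 = 10080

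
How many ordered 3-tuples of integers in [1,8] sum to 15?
Coefficient of x^15 in (x + x² + ... + x^8)^3. By inclusion-exclusion on dice exceeding 8: Σ_j (-1)^j C(3,j)·C(15-1-8j, 2) = C(3,0)·C(14,2) - C(3,1)·C(6,2) = 1·91 - 3·15 = 46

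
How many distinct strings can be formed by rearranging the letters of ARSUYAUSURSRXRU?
15! / (3! × 4! × 2! × 1! × 1! × 4!) = 189189000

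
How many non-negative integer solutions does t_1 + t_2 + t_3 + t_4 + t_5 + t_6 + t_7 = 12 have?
C(12+7-1, 7-1) = C(18, 6) = 18564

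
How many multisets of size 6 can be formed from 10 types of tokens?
C(6+10-1, 10-1) = C(15, 9) = 5005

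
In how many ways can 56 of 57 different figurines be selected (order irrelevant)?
C(57,56) = 57!/(56!×1!) = 57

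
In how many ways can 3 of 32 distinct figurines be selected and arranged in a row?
P(32,3) = 32!/(32-3)! = 29760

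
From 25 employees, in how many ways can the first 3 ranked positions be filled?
P(25,3) = 25!/(25-3)! = 13800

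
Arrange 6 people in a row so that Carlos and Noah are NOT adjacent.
Total - adjacent = 6! - (6-1)!×2 = 720 - 240 = 480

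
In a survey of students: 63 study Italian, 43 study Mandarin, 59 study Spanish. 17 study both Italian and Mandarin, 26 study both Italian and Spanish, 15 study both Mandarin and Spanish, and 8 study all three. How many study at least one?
|A∪B∪C| = 63+43+59-17-26-15+8 = 115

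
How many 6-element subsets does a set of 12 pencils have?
C(12,6) = 12!/(6!×6!) = 924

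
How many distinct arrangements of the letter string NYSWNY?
6! / (2! × 1! × 2! × 1!) = 180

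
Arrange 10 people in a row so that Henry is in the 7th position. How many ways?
Fix one position: (10-1)! = 362880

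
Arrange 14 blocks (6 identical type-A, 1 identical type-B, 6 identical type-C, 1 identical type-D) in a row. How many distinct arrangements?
14! / (6! × 1! × 6! × 1!) = 168168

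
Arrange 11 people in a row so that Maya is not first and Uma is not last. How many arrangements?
By inclusion-exclusion: 11! - 2×(11-1)! + (11-2)! = 39916800 - 7257600 + 362880 = 33022080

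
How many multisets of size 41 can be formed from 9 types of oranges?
C(41+9-1, 9-1) = C(49, 8) = 450978066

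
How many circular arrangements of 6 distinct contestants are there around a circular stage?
Circular: fix one position, arrange the rest. (6-1)! = 120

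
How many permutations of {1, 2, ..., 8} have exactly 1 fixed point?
Choose the 1 fixed point C(8,1) = 8, derange the rest: !7 = Σ_{j=0}^{7} (-1)^j·7!/j! = 5040 - 5040 + 2520 - 840 + 210 - 42 + 7 - 1 = 1854. Product = 8 × 1854 = 14832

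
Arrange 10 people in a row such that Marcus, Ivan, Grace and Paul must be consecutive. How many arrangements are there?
Treat the 4 as one block: (10-4+1)! × 4! = 5040 × 24 = 120960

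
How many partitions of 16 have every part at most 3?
Let r_j(i) = number of partitions of i into parts ≤ j, for i = 0..16. r_1(i) = 1 for all i; r_j(i) = r_{j-1}(i) + r_j(i-j). Rows j = 2..3: ≤2: 1 1 2 2 3 3 4 4 5 5 6 6 7 7 8 8 9; ≤3: 1 1 2 3 4 5 7 8 10 12 14 16 19 21 24 27 30. r_3(16) = 30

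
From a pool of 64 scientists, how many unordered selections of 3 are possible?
C(64,3) = 64!/(3!×61!) = 41664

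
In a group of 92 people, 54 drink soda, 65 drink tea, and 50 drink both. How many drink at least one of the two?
|A∪B| = |A| + |B| - |A∩B| = 54 + 65 - 50 = 69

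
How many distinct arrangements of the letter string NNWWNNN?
7! / (5! × 2!) = 21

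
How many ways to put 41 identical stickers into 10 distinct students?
C(41+10-1, 10-1) = C(50, 9) = 2505433700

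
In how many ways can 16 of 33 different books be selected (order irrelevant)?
C(33,16) = 33!/(16!×17!) = 1166803110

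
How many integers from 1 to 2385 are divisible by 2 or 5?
⌊2385/2⌋ + ⌊2385/5⌋ - ⌊2385/10⌋ = 1192 + 477 - 238 = 1431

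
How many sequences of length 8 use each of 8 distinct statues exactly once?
8! = 40320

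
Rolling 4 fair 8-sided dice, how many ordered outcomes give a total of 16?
Coefficient of x^16 in (x + x² + ... + x^8)^4. By inclusion-exclusion on dice exceeding 8: Σ_j (-1)^j C(4,j)·C(16-1-8j, 3) = C(4,0)·C(15,3) - C(4,1)·C(7,3) = 1·455 - 4·35 = 315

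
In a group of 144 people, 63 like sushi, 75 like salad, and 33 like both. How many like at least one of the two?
|A∪B| = |A| + |B| - |A∩B| = 63 + 75 - 33 = 105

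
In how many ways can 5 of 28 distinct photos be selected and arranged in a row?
P(28,5) = 28!/(28-5)! = 11793600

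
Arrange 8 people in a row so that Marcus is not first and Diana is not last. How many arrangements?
By inclusion-exclusion: 8! - 2×(8-1)! + (8-2)! = 40320 - 10080 + 720 = 30960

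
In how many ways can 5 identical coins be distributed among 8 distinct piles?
C(5+8-1, 8-1) = C(12, 7) = 792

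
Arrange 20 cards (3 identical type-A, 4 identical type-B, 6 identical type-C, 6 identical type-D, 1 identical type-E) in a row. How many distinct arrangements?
20! / (3! × 4! × 6! × 6! × 1!) = 32590958400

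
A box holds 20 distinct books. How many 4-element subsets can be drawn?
C(20,4) = 20!/(4!×16!) = 4845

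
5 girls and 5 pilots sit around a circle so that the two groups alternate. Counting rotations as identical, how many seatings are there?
Fix one of the girls: (5-1)! ways for the remaining girls, × 5! ways for the pilots = 24 × 120 = 2880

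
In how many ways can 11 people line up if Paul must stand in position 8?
Fix one position: (11-1)! = 3628800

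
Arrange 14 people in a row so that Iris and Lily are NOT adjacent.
Total - adjacent = 14! - (14-1)!×2 = 87178291200 - 12454041600 = 74724249600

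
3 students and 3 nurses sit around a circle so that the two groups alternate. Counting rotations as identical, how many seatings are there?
Fix one of the students: (3-1)! ways for the remaining students, × 3! ways for the nurses = 2 × 6 = 12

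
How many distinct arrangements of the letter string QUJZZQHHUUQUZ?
13! / (4! × 1! × 2! × 3! × 3!) = 3603600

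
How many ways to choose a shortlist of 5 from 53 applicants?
C(53,5) = 53!/(5!×48!) = 2869685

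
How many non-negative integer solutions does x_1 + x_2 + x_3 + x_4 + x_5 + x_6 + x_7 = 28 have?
C(28+7-1, 7-1) = C(34, 6) = 1344904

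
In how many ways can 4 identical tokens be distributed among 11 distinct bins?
C(4+11-1, 11-1) = C(14, 10) = 1001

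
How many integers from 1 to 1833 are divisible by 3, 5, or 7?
⌊1833/3⌋+⌊1833/5⌋+⌊1833/7⌋ - ⌊1833/15⌋-⌊1833/21⌋-⌊1833/35⌋ + ⌊1833/105⌋ = 611+366+261 - 122-87-52 + 17 = 994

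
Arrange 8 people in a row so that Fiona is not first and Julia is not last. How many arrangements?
By inclusion-exclusion: 8! - 2×(8-1)! + (8-2)! = 40320 - 10080 + 720 = 30960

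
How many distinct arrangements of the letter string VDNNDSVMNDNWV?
13! / (1! × 3! × 1! × 3! × 4! × 1!) = 7207200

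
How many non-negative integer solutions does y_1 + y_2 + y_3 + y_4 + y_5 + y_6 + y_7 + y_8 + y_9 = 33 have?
C(33+9-1, 9-1) = C(41, 8) = 95548245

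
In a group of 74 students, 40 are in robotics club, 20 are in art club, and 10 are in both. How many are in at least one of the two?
|A∪B| = |A| + |B| - |A∩B| = 40 + 20 - 10 = 50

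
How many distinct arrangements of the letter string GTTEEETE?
8! / (4! × 3! × 1!) = 280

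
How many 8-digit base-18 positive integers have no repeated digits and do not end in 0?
Last digit: 17 nonzero choices. First digit: 16 (nonzero, ≠last). Middle 6: P(16,6) = 5765760. Total = 1568286720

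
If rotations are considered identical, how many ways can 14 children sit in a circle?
Circular: fix one position, arrange the rest. (14-1)! = 6227020800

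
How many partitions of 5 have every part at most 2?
Let r_j(i) = number of partitions of i into parts ≤ j, for i = 0..5. r_1(i) = 1 for all i; r_j(i) = r_{j-1}(i) + r_j(i-j). Rows j = 2..2: ≤2: 1 1 2 2 3 3. r_2(5) = 3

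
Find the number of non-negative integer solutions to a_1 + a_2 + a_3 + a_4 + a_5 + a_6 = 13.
C(13+6-1, 6-1) = C(18, 5) = 8568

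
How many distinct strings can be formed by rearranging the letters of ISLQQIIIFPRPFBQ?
15! / (2! × 1! × 3! × 1! × 2! × 1! × 1! × 4!) = 2270268000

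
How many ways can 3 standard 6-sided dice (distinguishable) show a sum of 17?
Coefficient of x^17 in (x + x² + ... + x^6)^3. By inclusion-exclusion on dice exceeding 6: Σ_j (-1)^j C(3,j)·C(17-1-6j, 2) = C(3,0)·C(16,2) - C(3,1)·C(10,2) + C(3,2)·C(4,2) = 1·120 - 3·45 + 3·6 = 3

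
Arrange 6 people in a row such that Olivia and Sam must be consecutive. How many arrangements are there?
Treat the 2 as one block: (6-2+1)! × 2! = 120 × 2 = 240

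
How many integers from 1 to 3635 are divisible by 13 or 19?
⌊3635/13⌋ + ⌊3635/19⌋ - ⌊3635/247⌋ = 279 + 191 - 14 = 456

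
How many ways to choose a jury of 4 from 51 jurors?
C(51,4) = 51!/(4!×47!) = 249900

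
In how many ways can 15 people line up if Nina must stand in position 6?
Fix one position: (15-1)! = 87178291200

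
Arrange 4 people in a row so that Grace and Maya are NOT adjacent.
Total - adjacent = 4! - (4-1)!×2 = 24 - 12 = 12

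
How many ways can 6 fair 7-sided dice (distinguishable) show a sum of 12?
Coefficient of x^12 in (x + x² + ... + x^7)^6. By inclusion-exclusion on dice exceeding 7: Σ_j (-1)^j C(6,j)·C(12-1-7j, 5) = C(6,0)·C(11,5) = 1·462 = 462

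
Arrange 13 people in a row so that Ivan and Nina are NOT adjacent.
Total - adjacent = 13! - (13-1)!×2 = 6227020800 - 958003200 = 5269017600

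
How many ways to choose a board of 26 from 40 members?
C(40,26) = 40!/(26!×14!) = 23206929840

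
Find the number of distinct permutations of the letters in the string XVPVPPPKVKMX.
12! / (2! × 1! × 4! × 3! × 2!) = 831600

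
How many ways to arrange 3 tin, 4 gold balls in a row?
7! / (3! × 4!) = 35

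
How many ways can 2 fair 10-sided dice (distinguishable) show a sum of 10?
Coefficient of x^10 in (x + x² + ... + x^10)^2. By inclusion-exclusion on dice exceeding 10: Σ_j (-1)^j C(2,j)·C(10-1-10j, 1) = C(2,0)·C(9,1) = 1·9 = 9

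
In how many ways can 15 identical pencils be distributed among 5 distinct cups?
C(15+5-1, 5-1) = C(19, 4) = 3876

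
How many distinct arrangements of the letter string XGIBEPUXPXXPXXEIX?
17! / (7! × 1! × 3! × 2! × 1! × 2! × 1!) = 2940537600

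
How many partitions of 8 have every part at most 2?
Let r_j(i) = number of partitions of i into parts ≤ j, for i = 0..8. r_1(i) = 1 for all i; r_j(i) = r_{j-1}(i) + r_j(i-j). Rows j = 2..2: ≤2: 1 1 2 2 3 3 4 4 5. r_2(8) = 5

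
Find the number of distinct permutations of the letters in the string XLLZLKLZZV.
10! / (1! × 1! × 3! × 1! × 4!) = 25200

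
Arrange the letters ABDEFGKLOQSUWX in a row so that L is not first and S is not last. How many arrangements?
By inclusion-exclusion: 14! - 2×(14-1)! + (14-2)! = 87178291200 - 12454041600 + 479001600 = 75203251200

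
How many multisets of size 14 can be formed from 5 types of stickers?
C(14+5-1, 5-1) = C(18, 4) = 3060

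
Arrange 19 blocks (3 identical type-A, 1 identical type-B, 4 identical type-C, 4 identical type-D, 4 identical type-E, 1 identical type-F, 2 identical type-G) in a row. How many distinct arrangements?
19! / (3! × 1! × 4! × 4! × 4! × 1! × 2!) = 733296564000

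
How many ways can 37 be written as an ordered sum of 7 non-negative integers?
C(37+7-1, 7-1) = C(43, 6) = 6096454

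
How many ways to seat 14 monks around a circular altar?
Circular: fix one position, arrange the rest. (14-1)! = 6227020800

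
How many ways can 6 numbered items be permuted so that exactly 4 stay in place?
Choose the 4 fixed points C(6,4) = 15, derange the rest: !2 = Σ_{j=0}^{2} (-1)^j·2!/j! = 2 - 2 + 1 = 1. Product = 15 × 1 = 15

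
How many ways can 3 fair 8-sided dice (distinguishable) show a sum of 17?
Coefficient of x^17 in (x + x² + ... + x^8)^3. By inclusion-exclusion on dice exceeding 8: Σ_j (-1)^j C(3,j)·C(17-1-8j, 2) = C(3,0)·C(16,2) - C(3,1)·C(8,2) = 1·120 - 3·28 = 36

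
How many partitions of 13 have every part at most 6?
Let r_j(i) = number of partitions of i into parts ≤ j, for i = 0..13. r_1(i) = 1 for all i; r_j(i) = r_{j-1}(i) + r_j(i-j). Rows j = 2..6: ≤2: 1 1 2 2 3 3 4 4 5 5 6 6 7 7; ≤3: 1 1 2 3 4 5 7 8 10 12 14 16 19 21; ≤4: 1 1 2 3 5 6 9 11 15 18 23 27 34 39; ≤5: 1 1 2 3 5 7 10 13 18 23 30 37 47 57; ≤6: 1 1 2 3 5 7 11 14 20 26 35 44 58 71. r_6(13) = 71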